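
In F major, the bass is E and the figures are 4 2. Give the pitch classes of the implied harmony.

E, F, A, C

The written figures 4 2 are shorthand for 6/4/2: the 6 is implied.
A second above E in this key is F.
A fourth above E in this key is A.
A sixth above E in this key is C.
Together with the bass E, this spells F major seventh in third inversion.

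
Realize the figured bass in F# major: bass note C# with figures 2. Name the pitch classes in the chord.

C#, D#, F#, A#

The written figures 2 are shorthand for 6/4/2: the 6/4 are implied.
A second above C# in this key is D#.
A fourth above C# in this key is F#.
A sixth above C# in this key is A#.
Together with the bass C#, this spells D# minor seventh in third inversion.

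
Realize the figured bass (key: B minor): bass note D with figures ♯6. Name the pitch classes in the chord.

D, F#, B#

The written figures ♯6 are shorthand for 6/3: the 3 is implied.
A third above D in this key is F#.
A sixth above D in this key is B, raised to B# by the sharp.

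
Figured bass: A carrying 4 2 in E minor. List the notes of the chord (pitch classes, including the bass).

The written figures 4 2 are shorthand for 6/4/2: the 6 is implied.
A second above A in this key is B.
A fourth above A in this key is D.
A sixth above A in this key is F#.
Together with the bass A, this spells B minor seventh in third inversion.

A, B, D, F#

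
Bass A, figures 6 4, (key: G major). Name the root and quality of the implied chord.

D major

The figures 6 4 indicate a triad in second inversion.
In second inversion the root lies a fourth above the bass: a fourth above A in G major is D.
The chord tones are A, D, F#, giving D major.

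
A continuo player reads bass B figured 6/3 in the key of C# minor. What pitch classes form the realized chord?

A third above B in this key is D#.
A sixth above B in this key is G#.
Together with the bass B, this spells G# minor in first inversion.

B, D#, G#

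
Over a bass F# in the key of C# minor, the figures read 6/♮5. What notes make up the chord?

F#, A, C, D#

The written figures 6/♮5 are shorthand for 6/5/3: the 3 is implied.
A third above F# in this key is A.
A fifth above F# in this key is C#, made natural (C) by the ♮ figure.
A sixth above F# in this key is D#.
Together with the bass F#, this spells D# diminished seventh in first inversion.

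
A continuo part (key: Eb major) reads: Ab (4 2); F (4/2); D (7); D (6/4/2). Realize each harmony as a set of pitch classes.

Ab, Bb, D, F | F, G, Bb, D | D, F, Ab, C | D, Eb, G, Bb

Ab (6/4/2): Ab, Bb, D, F.
F (6/4/2): F, G, Bb, D.
D (7/5/3): D, F, Ab, C.
D (6/4/2): D, Eb, G, Bb.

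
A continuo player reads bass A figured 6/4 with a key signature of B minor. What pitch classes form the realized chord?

A, D, F#

A fourth above A in this key is D.
A sixth above A in this key is F#.
Together with the bass A, this spells D major in second inversion.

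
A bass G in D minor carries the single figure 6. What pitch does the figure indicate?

Counting 5 letter steps above G lands on E; in D minor, that letter is E.

E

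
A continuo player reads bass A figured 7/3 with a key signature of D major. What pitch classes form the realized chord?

A, C#, E, G

The written figures 7/3 are shorthand for 7/5/3: the 5 is implied.
A third above A in this key is C#.
A fifth above A in this key is E.
A seventh above A in this key is G.
Together with the bass A, this spells A dominant seventh in root position.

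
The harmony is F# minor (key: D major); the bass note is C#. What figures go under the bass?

6/4

C# is the fifth of F# minor, so the chord is in second inversion.
A triad in second inversion is figured 6/4, conventionally abbreviated 6/4.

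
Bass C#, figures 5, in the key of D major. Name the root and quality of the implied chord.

The figures 5 indicate a triad in root position.
In root position the bass is the root, so the root is C#.
The chord tones are C#, E, G, giving C# diminished.

C# diminished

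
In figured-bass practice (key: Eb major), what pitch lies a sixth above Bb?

Counting 5 letter steps above Bb lands on G; in Eb major, that letter is G.

G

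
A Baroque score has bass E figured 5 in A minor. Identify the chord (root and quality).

The figures 5 indicate a triad in root position.
In root position the bass is the root, so the root is E.
The chord tones are E, G, B, giving E minor.

E minor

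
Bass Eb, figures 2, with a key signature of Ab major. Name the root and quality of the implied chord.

F minor seventh

The figures 2 indicate a seventh chord in third inversion.
In third inversion the root lies a second above the bass: a second above Eb in Ab major is F.
The chord tones are Eb, F, Ab, C, giving F minor seventh.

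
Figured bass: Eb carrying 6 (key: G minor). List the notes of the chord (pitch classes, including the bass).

The written figures 6 are shorthand for 6/3: the 3 is implied.
A third above Eb in this key is G.
A sixth above Eb in this key is C.
Together with the bass Eb, this spells C minor in first inversion.

Eb, G, C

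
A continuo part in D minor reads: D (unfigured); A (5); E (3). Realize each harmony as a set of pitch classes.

D (5/3): D, F, A.
A (5/3): A, C, E.
E (5/3): E, G, Bb.

D, F, A | A, C, E | E, G, Bb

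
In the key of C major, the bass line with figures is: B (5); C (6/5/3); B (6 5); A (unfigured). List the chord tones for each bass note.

B (5/3): B, D, F.
C (6/5/3): C, E, G, A.
B (6/5/3): B, D, F, G.
A (5/3): A, C, E.

B, D, F | C, E, G, A | B, D, F, G | A, C, E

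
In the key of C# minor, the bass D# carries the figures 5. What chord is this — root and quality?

D# diminished

The figures 5 indicate a triad in root position.
In root position the bass is the root, so the root is D#.
The chord tones are D#, F#, A, giving D# diminished.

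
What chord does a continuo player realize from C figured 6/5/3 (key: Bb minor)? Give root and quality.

Ab dominant seventh

The figures 6/5/3 indicate a seventh chord in first inversion.
In first inversion the root lies a sixth above the bass: a sixth above C in Bb minor is Ab.
The chord tones are C, Eb, Gb, Ab, giving Ab dominant seventh.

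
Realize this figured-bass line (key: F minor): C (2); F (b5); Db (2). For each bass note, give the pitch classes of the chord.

C, Db, F, Ab | F, Ab, Cb | Db, Eb, G, Bb

C (6/4/2): C, Db, F, Ab.
F (b5/3): F, Ab, Cb.
Db (6/4/2): Db, Eb, G, Bb.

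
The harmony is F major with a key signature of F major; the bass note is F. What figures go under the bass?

no figures

F is the root of F major, so the chord is in root position.
A triad in root position is figured 5/3, conventionally abbreviated (no figures — root-position triad).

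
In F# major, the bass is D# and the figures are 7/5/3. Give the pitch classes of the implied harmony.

A third above D# in this key is F#.
A fifth above D# in this key is A#.
A seventh above D# in this key is C#.
Together with the bass D#, this spells D# minor seventh in root position.

D#, F#, A#, C#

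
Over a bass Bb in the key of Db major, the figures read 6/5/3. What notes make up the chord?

Bb, Db, F, Gb

A third above Bb in this key is Db.
A fifth above Bb in this key is F.
A sixth above Bb in this key is Gb.
Together with the bass Bb, this spells Gb major seventh in first inversion.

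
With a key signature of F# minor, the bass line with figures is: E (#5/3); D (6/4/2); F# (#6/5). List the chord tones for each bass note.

E, G#, B# | D, E, G#, B | F#, A, C#, D#

E (#5/3): E, G#, B#.
D (6/4/2): D, E, G#, B.
F# (#6/5/3): F#, A, C#, D#.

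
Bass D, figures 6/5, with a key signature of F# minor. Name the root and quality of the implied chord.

B minor seventh

The figures 6/5 indicate a seventh chord in first inversion.
In first inversion the root lies a sixth above the bass: a sixth above D in F# minor is B.
The chord tones are D, F#, A, B, giving B minor seventh.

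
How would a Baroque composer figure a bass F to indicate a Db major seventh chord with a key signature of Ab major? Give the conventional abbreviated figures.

6/5

F is the third of Db major seventh, so the chord is in first inversion.
A seventh chord in first inversion is figured 6/5/3, conventionally abbreviated 6/5.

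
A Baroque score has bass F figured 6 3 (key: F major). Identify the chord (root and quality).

D minor

The figures 6 3 indicate a triad in first inversion.
In first inversion the root lies a sixth above the bass: a sixth above F in F major is D.
The chord tones are F, A, D, giving D minor.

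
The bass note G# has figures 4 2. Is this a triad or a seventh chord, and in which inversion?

seventh chord, third inversion

4 2 is shorthand for 6/4/2.
Intervals of 6/4/2 above the bass form a seventh chord; the bass is the seventh, so this is third inversion.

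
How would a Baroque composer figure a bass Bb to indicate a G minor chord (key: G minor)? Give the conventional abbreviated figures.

Bb is the third of G minor, so the chord is in first inversion.
A triad in first inversion is figured 6/3, conventionally abbreviated 6.

6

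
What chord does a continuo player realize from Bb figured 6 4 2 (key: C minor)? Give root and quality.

C minor seventh

The figures 6 4 2 indicate a seventh chord in third inversion.
In third inversion the root lies a second above the bass: a second above Bb in C minor is C.
The chord tones are Bb, C, Eb, G, giving C minor seventh.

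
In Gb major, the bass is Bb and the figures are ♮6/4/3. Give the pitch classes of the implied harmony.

Bb, Db, Eb, G

A third above Bb in this key is Db.
A fourth above Bb in this key is Eb.
A sixth above Bb in this key is Gb, made natural (G) by the ♮ figure.
Together with the bass Bb, this spells Eb dominant seventh in second inversion.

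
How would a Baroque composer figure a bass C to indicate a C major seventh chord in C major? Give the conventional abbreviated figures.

7

C is the root of C major seventh, so the chord is in root position.
A seventh chord in root position is figured 7/5/3, conventionally abbreviated 7.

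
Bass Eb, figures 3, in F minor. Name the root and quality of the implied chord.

The figures 3 indicate a triad in root position.
In root position the bass is the root, so the root is Eb.
The chord tones are Eb, G, Bb, giving Eb major.

Eb major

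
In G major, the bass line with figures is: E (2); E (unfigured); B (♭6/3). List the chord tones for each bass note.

E (6/4/2): E, F#, A, C.
E (5/3): E, G, B.
B (b6/3): B, D, Gb.

E, F#, A, C | E, G, B | B, D, Gb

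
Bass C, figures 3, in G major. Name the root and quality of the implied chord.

C major

The figures 3 indicate a triad in root position.
In root position the bass is the root, so the root is C.
The chord tones are C, E, G, giving C major.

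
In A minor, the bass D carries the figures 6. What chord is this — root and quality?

The figures 6 indicate a triad in first inversion.
In first inversion the root lies a sixth above the bass: a sixth above D in A minor is B.
The chord tones are D, F, B, giving B diminished.

B diminished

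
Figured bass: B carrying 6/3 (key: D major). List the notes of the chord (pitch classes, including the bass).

B, D, G

A third above B in this key is D.
A sixth above B in this key is G.
Together with the bass B, this spells G major in first inversion.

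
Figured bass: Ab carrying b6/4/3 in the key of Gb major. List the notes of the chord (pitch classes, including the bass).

A third above Ab in this key is Cb.
A fourth above Ab in this key is Db.
A sixth above Ab in this key is F, lowered to Fb by the flat.
Together with the bass Ab, this spells Db minor seventh in second inversion.

Ab, Cb, Db, Fb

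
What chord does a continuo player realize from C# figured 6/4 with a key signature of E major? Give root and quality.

The figures 6/4 indicate a triad in second inversion.
In second inversion the root lies a fourth above the bass: a fourth above C# in E major is F#.
The chord tones are C#, F#, A, giving F# minor.

F# minor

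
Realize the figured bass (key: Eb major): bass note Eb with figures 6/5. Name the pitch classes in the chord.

Eb, G, Bb, C

The written figures 6/5 are shorthand for 6/5/3: the 3 is implied.
A third above Eb in this key is G.
A fifth above Eb in this key is Bb.
A sixth above Eb in this key is C.
Together with the bass Eb, this spells C minor seventh in first inversion.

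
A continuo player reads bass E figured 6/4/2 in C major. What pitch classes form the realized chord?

A second above E in this key is F.
A fourth above E in this key is A.
A sixth above E in this key is C.
Together with the bass E, this spells F major seventh in third inversion.

E, F, A, C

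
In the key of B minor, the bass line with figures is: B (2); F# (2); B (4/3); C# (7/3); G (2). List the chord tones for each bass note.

B, C#, E, G | F#, G, B, D | B, D, E, G | C#, E, G, B | G, A, C#, E

B (6/4/2): B, C#, E, G.
F# (6/4/2): F#, G, B, D.
B (6/4/3): B, D, E, G.
C# (7/5/3): C#, E, G, B.
G (6/4/2): G, A, C#, E.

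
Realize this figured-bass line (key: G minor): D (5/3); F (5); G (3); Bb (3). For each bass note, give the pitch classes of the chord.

D, F, A | F, A, C | G, Bb, D | Bb, D, F

D (5/3): D, F, A.
F (5/3): F, A, C.
G (5/3): G, Bb, D.
Bb (5/3): Bb, D, F.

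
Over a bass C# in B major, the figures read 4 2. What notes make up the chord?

C#, D#, F#, A#

The written figures 4 2 are shorthand for 6/4/2: the 6 is implied.
A second above C# in this key is D#.
A fourth above C# in this key is F#.
A sixth above C# in this key is A#.
Together with the bass C#, this spells D# minor seventh in third inversion.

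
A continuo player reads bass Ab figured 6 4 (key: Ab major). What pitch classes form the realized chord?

Ab, Db, F

A fourth above Ab in this key is Db.
A sixth above Ab in this key is F.
Together with the bass Ab, this spells Db major in second inversion.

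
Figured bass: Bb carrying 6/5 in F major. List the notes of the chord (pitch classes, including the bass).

The written figures 6/5 are shorthand for 6/5/3: the 3 is implied.
A third above Bb in this key is D.
A fifth above Bb in this key is F.
A sixth above Bb in this key is G.
Together with the bass Bb, this spells G minor seventh in first inversion.

Bb, D, F, G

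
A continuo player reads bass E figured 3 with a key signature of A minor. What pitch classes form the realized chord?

The written figures 3 are shorthand for 5/3: the 5 is implied.
A third above E in this key is G.
A fifth above E in this key is B.
Together with the bass E, this spells E minor in root position.

E, G, B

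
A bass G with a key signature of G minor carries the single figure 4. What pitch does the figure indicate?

C

Counting 3 letter steps above G lands on C; in G minor, that letter is C.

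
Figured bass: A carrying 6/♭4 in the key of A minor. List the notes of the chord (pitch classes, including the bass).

A fourth above A in this key is D, lowered to Db by the flat.
A sixth above A in this key is F.
Together with the bass A, this spells Db augmented in second inversion.

A, Db, F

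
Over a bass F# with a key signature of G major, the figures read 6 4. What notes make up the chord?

F#, B, D

A fourth above F# in this key is B.
A sixth above F# in this key is D.
Together with the bass F#, this spells B minor in second inversion.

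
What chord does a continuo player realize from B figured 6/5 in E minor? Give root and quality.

The figures 6/5 indicate a seventh chord in first inversion.
In first inversion the root lies a sixth above the bass: a sixth above B in E minor is G.
The chord tones are B, D, F#, G, giving G major seventh.

G major seventh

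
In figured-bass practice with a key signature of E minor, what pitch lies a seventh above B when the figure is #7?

A#

Counting 6 letter steps above B lands on A; in E minor, that letter is A.
The #7 figure raises it a semitone, giving A#.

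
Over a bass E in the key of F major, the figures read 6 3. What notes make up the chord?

E, G, C

A third above E in this key is G.
A sixth above E in this key is C.
Together with the bass E, this spells C major in first inversion.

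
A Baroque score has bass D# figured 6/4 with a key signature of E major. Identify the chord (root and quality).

The figures 6/4 indicate a triad in second inversion.
In second inversion the root lies a fourth above the bass: a fourth above D# in E major is G#.
The chord tones are D#, G#, B, giving G# minor.

G# minor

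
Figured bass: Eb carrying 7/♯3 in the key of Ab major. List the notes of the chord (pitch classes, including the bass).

The written figures 7/♯3 are shorthand for 7/5/3: the 5 is implied.
A third above Eb in this key is G, raised to G# by the sharp.
A fifth above Eb in this key is Bb.
A seventh above Eb in this key is Db.

Eb, G#, Bb, Db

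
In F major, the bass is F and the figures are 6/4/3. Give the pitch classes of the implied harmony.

F, A, Bb, D

A third above F in this key is A.
A fourth above F in this key is Bb.
A sixth above F in this key is D.
Together with the bass F, this spells Bb major seventh in second inversion.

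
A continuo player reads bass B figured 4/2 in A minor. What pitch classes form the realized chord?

B, C, E, G

The written figures 4/2 are shorthand for 6/4/2: the 6 is implied.
A second above B in this key is C.
A fourth above B in this key is E.
A sixth above B in this key is G.
Together with the bass B, this spells C major seventh in third inversion.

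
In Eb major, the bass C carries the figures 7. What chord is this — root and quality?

C minor seventh

The figures 7 indicate a seventh chord in root position.
In root position the bass is the root, so the root is C.
The chord tones are C, Eb, G, Bb, giving C minor seventh.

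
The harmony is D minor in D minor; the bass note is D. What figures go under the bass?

D is the root of D minor, so the chord is in root position.
A triad in root position is figured 5/3, conventionally abbreviated (no figures — root-position triad).

no figures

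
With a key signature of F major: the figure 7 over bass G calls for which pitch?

Counting 6 letter steps above G lands on F; in F major, that letter is F.

F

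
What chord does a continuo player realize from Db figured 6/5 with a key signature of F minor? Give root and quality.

Bb minor seventh

The figures 6/5 indicate a seventh chord in first inversion.
In first inversion the root lies a sixth above the bass: a sixth above Db in F minor is Bb.
The chord tones are Db, F, Ab, Bb, giving Bb minor seventh.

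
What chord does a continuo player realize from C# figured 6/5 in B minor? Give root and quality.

The figures 6/5 indicate a seventh chord in first inversion.
In first inversion the root lies a sixth above the bass: a sixth above C# in B minor is A.
The chord tones are C#, E, G, A, giving A dominant seventh.

A dominant seventh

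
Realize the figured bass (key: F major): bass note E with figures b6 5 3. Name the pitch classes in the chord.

A third above E in this key is G.
A fifth above E in this key is Bb.
A sixth above E in this key is C, lowered to Cb by the flat.

E, G, Bb, Cb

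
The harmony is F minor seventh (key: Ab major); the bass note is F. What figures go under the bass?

7

F is the root of F minor seventh, so the chord is in root position.
A seventh chord in root position is figured 7/5/3, conventionally abbreviated 7.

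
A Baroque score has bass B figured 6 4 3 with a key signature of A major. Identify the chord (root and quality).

The figures 6 4 3 indicate a seventh chord in second inversion.
In second inversion the root lies a fourth above the bass: a fourth above B in A major is E.
The chord tones are B, D, E, G#, giving E dominant seventh.

E dominant seventh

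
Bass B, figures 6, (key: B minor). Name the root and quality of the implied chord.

G major

The figures 6 indicate a triad in first inversion.
In first inversion the root lies a sixth above the bass: a sixth above B in B minor is G.
The chord tones are B, D, G, giving G major.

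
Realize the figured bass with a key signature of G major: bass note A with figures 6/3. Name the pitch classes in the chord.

A, C, F#

A third above A in this key is C.
A sixth above A in this key is F#.
Together with the bass A, this spells F# diminished in first inversion.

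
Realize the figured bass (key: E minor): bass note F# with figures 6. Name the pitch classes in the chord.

F#, A, D

The written figures 6 are shorthand for 6/3: the 3 is implied.
A third above F# in this key is A.
A sixth above F# in this key is D.
Together with the bass F#, this spells D major in first inversion.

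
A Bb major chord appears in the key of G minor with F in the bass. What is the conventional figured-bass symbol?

6/4

F is the fifth of Bb major, so the chord is in second inversion.
A triad in second inversion is figured 6/4, conventionally abbreviated 6/4.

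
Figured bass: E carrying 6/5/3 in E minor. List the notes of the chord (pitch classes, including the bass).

E, G, B, C

A third above E in this key is G.
A fifth above E in this key is B.
A sixth above E in this key is C.
Together with the bass E, this spells C major seventh in first inversion.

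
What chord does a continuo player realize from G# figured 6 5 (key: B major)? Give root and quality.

E major seventh

The figures 6 5 indicate a seventh chord in first inversion.
In first inversion the root lies a sixth above the bass: a sixth above G# in B major is E.
The chord tones are G#, B, D#, E, giving E major seventh.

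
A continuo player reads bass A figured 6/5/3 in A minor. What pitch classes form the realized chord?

A, C, E, F

A third above A in this key is C.
A fifth above A in this key is E.
A sixth above A in this key is F.
Together with the bass A, this spells F major seventh in first inversion.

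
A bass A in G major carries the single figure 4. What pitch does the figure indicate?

Counting 3 letter steps above A lands on D; in G major, that letter is D.

D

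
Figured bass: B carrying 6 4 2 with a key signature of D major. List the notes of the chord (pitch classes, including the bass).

A second above B in this key is C#.
A fourth above B in this key is E.
A sixth above B in this key is G.
Together with the bass B, this spells C# half-diminished seventh in third inversion.

B, C#, E, G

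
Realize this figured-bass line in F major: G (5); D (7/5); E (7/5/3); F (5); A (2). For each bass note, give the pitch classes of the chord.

G (5/3): G, Bb, D.
D (7/5/3): D, F, A, C.
E (7/5/3): E, G, Bb, D.
F (5/3): F, A, C.
A (6/4/2): A, Bb, D, F.

G, Bb, D | D, F, A, C | E, G, Bb, D | F, A, C | A, Bb, D, F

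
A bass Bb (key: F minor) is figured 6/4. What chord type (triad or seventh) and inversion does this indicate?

Intervals of 6/4 above the bass form a triad; the bass is the fifth, so this is second inversion.

triad, second inversion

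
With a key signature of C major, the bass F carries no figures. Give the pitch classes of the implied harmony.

F, A, C

An unfigured bass implies 5/3.
A third above F in this key is A.
A fifth above F in this key is C.
Together with the bass F, this spells F major in root position.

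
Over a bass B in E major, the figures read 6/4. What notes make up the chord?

A fourth above B in this key is E.
A sixth above B in this key is G#.
Together with the bass B, this spells E major in second inversion.

B, E, G#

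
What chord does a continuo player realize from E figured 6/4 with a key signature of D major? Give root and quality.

A major

The figures 6/4 indicate a triad in second inversion.
In second inversion the root lies a fourth above the bass: a fourth above E in D major is A.
The chord tones are E, A, C#, giving A major.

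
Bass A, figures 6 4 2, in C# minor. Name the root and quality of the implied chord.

The figures 6 4 2 indicate a seventh chord in third inversion.
In third inversion the root lies a second above the bass: a second above A in C# minor is B.
The chord tones are A, B, D#, F#, giving B dominant seventh.

B dominant seventh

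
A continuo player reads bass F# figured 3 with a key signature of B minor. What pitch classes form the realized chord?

The written figures 3 are shorthand for 5/3: the 5 is implied.
A third above F# in this key is A.
A fifth above F# in this key is C#.
Together with the bass F#, this spells F# minor in root position.

F#, A, C#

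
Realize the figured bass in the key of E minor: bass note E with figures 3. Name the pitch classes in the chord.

The written figures 3 are shorthand for 5/3: the 5 is implied.
A third above E in this key is G.
A fifth above E in this key is B.
Together with the bass E, this spells E minor in root position.

E, G, B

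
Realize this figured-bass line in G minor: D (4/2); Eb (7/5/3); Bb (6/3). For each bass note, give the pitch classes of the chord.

D (6/4/2): D, Eb, G, Bb.
Eb (7/5/3): Eb, G, Bb, D.
Bb (6/3): Bb, D, G.

D, Eb, G, Bb | Eb, G, Bb, D | Bb, D, G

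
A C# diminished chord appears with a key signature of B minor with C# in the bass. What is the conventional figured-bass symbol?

no figures

C# is the root of C# diminished, so the chord is in root position.
A triad in root position is figured 5/3, conventionally abbreviated (no figures — root-position triad).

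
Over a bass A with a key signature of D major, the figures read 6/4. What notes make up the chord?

A, D, F#

A fourth above A in this key is D.
A sixth above A in this key is F#.
Together with the bass A, this spells D major in second inversion.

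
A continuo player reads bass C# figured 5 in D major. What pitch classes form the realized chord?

C#, E, G

The written figures 5 are shorthand for 5/3: the 3 is implied.
A third above C# in this key is E.
A fifth above C# in this key is G.
Together with the bass C#, this spells C# diminished in root position.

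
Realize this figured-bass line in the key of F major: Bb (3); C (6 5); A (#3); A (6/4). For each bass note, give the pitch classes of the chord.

Bb (5/3): Bb, D, F.
C (6/5/3): C, E, G, A.
A (5/#3): A, C#, E.
A (6/4): A, D, F.

Bb, D, F | C, E, G, A | A, C#, E | A, D, F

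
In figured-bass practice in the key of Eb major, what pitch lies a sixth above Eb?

C

Counting 5 letter steps above Eb lands on C; in Eb major, that letter is C.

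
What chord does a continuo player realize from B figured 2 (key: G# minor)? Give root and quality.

The figures 2 indicate a seventh chord in third inversion.
In third inversion the root lies a second above the bass: a second above B in G# minor is C#.
The chord tones are B, C#, E, G#, giving C# minor seventh.

C# minor seventh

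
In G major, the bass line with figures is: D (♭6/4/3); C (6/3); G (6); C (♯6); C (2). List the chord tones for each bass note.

D (b6/4/3): D, F#, G, Bb.
C (6/3): C, E, A.
G (6/3): G, B, E.
C (#6/3): C, E, A#.
C (6/4/2): C, D, F#, A.

D, F#, G, Bb | C, E, A | G, B, E | C, E, A# | C, D, F#, A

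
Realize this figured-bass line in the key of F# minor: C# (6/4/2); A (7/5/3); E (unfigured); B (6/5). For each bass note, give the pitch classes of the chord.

C#, D, F#, A | A, C#, E, G# | E, G#, B | B, D, F#, G#

C# (6/4/2): C#, D, F#, A.
A (7/5/3): A, C#, E, G#.
E (5/3): E, G#, B.
B (6/5/3): B, D, F#, G#.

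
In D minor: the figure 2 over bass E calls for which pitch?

Counting 1 letter step above E lands on F; in D minor, that letter is F.

F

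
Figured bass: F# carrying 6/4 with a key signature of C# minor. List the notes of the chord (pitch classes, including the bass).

F#, B, D#

A fourth above F# in this key is B.
A sixth above F# in this key is D#.
Together with the bass F#, this spells B major in second inversion.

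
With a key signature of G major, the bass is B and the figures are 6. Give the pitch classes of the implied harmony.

B, D, G

The written figures 6 are shorthand for 6/3: the 3 is implied.
A third above B in this key is D.
A sixth above B in this key is G.
Together with the bass B, this spells G major in first inversion.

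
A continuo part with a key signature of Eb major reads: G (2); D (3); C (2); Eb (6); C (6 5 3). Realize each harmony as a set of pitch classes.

G (6/4/2): G, Ab, C, Eb.
D (5/3): D, F, Ab.
C (6/4/2): C, D, F, Ab.
Eb (6/3): Eb, G, C.
C (6/5/3): C, Eb, G, Ab.

G, Ab, C, Eb | D, F, Ab | C, D, F, Ab | Eb, G, C | C, Eb, G, Ab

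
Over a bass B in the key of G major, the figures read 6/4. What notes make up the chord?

B, E, G

A fourth above B in this key is E.
A sixth above B in this key is G.
Together with the bass B, this spells E minor in second inversion.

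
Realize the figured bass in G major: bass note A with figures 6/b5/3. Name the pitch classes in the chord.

A, C, Eb, F#

A third above A in this key is C.
A fifth above A in this key is E, lowered to Eb by the flat.
A sixth above A in this key is F#.
Together with the bass A, this spells F# diminished seventh in first inversion.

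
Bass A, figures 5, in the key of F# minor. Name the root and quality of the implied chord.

A major

The figures 5 indicate a triad in root position.
In root position the bass is the root, so the root is A.
The chord tones are A, C#, E, giving A major.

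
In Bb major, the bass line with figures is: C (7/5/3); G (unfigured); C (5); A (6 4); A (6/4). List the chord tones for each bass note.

C, Eb, G, Bb | G, Bb, D | C, Eb, G | A, D, F | A, D, F

C (7/5/3): C, Eb, G, Bb.
G (5/3): G, Bb, D.
C (5/3): C, Eb, G.
A (6/4): A, D, F.
A (6/4): A, D, F.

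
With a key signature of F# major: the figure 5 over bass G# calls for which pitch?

Counting 4 letter steps above G# lands on D; in F# major, that letter is D#.

D#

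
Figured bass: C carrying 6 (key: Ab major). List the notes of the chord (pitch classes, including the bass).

The written figures 6 are shorthand for 6/3: the 3 is implied.
A third above C in this key is Eb.
A sixth above C in this key is Ab.
Together with the bass C, this spells Ab major in first inversion.

C, Eb, Ab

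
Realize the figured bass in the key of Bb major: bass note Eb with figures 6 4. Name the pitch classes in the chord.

A fourth above Eb in this key is A.
A sixth above Eb in this key is C.
Together with the bass Eb, this spells A diminished in second inversion.

Eb, A, C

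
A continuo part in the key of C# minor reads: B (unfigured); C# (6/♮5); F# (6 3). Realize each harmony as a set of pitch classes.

B (5/3): B, D#, F#.
C# (6/♮5/3): C#, E, G, A.
F# (6/3): F#, A, D#.

B, D#, F# | C#, E, G, A | F#, A, D#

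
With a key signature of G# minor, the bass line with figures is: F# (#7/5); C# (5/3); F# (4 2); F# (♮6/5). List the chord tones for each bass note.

F# (#7/5/3): F#, A#, C#, E#.
C# (5/3): C#, E, G#.
F# (6/4/2): F#, G#, B, D#.
F# (♮6/5/3): F#, A#, C#, D.

F#, A#, C#, E# | C#, E, G# | F#, G#, B, D# | F#, A#, C#, D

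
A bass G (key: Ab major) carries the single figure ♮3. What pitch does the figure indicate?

B

Counting 2 letter steps above G lands on B; in Ab major, that letter is Bb.
The ♮3 figure makes it natural, giving B.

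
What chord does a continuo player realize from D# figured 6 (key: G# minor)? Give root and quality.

The figures 6 indicate a triad in first inversion.
In first inversion the root lies a sixth above the bass: a sixth above D# in G# minor is B.
The chord tones are D#, F#, B, giving B major.

B major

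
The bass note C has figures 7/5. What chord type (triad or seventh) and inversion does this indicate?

seventh chord, root position

7/5 is shorthand for 7/5/3.
Intervals of 7/5/3 above the bass form a seventh chord; the bass is the root, so this is root position.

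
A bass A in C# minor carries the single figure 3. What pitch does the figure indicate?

C#

Counting 2 letter steps above A lands on C; in C# minor, that letter is C#.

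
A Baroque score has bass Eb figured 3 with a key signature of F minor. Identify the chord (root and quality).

Eb major

The figures 3 indicate a triad in root position.
In root position the bass is the root, so the root is Eb.
The chord tones are Eb, G, Bb, giving Eb major.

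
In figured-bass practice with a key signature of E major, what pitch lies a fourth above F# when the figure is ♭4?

Bb

Counting 3 letter steps above F# lands on B; in E major, that letter is B.
The b4 figure lowers it a semitone, giving Bb.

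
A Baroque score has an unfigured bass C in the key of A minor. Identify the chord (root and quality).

An unfigured bass indicates a triad in root position.
In root position the bass is the root, so the root is C.
The chord tones are C, E, G, giving C major.

C major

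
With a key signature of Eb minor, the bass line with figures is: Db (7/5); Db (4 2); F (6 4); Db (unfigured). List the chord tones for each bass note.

Db, F, Ab, Cb | Db, Eb, Gb, Bb | F, Bb, Db | Db, F, Ab

Db (7/5/3): Db, F, Ab, Cb.
Db (6/4/2): Db, Eb, Gb, Bb.
F (6/4): F, Bb, Db.
Db (5/3): Db, F, Ab.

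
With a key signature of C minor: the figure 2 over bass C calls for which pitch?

D

Counting 1 letter step above C lands on D; in C minor, that letter is D.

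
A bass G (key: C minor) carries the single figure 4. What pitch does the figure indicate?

Counting 3 letter steps above G lands on C; in C minor, that letter is C.

C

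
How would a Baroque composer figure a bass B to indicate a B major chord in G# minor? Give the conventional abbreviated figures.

B is the root of B major, so the chord is in root position.
A triad in root position is figured 5/3, conventionally abbreviated (no figures — root-position triad).

no figures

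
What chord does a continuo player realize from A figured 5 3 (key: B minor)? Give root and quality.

The figures 5 3 indicate a triad in root position.
In root position the bass is the root, so the root is A.
The chord tones are A, C#, E, giving A major.

A major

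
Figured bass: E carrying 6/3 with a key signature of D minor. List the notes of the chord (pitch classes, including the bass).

A third above E in this key is G.
A sixth above E in this key is C.
Together with the bass E, this spells C major in first inversion.

E, G, C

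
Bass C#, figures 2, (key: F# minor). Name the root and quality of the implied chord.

D major seventh

The figures 2 indicate a seventh chord in third inversion.
In third inversion the root lies a second above the bass: a second above C# in F# minor is D.
The chord tones are C#, D, F#, A, giving D major seventh.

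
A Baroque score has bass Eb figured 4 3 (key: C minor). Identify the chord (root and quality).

Ab major seventh

The figures 4 3 indicate a seventh chord in second inversion.
In second inversion the root lies a fourth above the bass: a fourth above Eb in C minor is Ab.
The chord tones are Eb, G, Ab, C, giving Ab major seventh.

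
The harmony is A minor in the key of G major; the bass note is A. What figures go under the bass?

no figures

A is the root of A minor, so the chord is in root position.
A triad in root position is figured 5/3, conventionally abbreviated (no figures — root-position triad).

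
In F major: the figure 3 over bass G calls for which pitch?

Bb

Counting 2 letter steps above G lands on B; in F major, that letter is Bb.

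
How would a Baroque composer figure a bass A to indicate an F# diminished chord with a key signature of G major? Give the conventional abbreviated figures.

6

A is the third of F# diminished, so the chord is in first inversion.
A triad in first inversion is figured 6/3, conventionally abbreviated 6.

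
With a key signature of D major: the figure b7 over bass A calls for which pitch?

Counting 6 letter steps above A lands on G; in D major, that letter is G.
The b7 figure lowers it a semitone, giving Gb.

Gb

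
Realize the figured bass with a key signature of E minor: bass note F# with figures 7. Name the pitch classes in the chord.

F#, A, C, E

The written figures 7 are shorthand for 7/5/3: the 5/3 are implied.
A third above F# in this key is A.
A fifth above F# in this key is C.
A seventh above F# in this key is E.
Together with the bass F#, this spells F# half-diminished seventh in root position.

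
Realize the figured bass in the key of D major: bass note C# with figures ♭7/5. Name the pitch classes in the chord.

The written figures ♭7/5 are shorthand for 7/5/3: the 3 is implied.
A third above C# in this key is E.
A fifth above C# in this key is G.
A seventh above C# in this key is B, lowered to Bb by the flat.
Together with the bass C#, this spells C# diminished seventh in root position.

C#, E, G, Bb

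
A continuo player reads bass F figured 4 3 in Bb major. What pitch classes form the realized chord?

F, A, Bb, D

The written figures 4 3 are shorthand for 6/4/3: the 6 is implied.
A third above F in this key is A.
A fourth above F in this key is Bb.
A sixth above F in this key is D.
Together with the bass F, this spells Bb major seventh in second inversion.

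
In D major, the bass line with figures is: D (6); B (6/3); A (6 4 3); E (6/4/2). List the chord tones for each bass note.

D (6/3): D, F#, B.
B (6/3): B, D, G.
A (6/4/3): A, C#, D, F#.
E (6/4/2): E, F#, A, C#.

D, F#, B | B, D, G | A, C#, D, F# | E, F#, A, C#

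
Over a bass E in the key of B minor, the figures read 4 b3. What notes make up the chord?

E, Gb, A, C#

The written figures 4 b3 are shorthand for 6/4/3: the 6 is implied.
A third above E in this key is G, lowered to Gb by the flat.
A fourth above E in this key is A.
A sixth above E in this key is C#.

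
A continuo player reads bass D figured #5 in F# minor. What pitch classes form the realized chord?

D, F#, A#

The written figures #5 are shorthand for 5/3: the 3 is implied.
A third above D in this key is F#.
A fifth above D in this key is A, raised to A# by the sharp.
Together with the bass D, this spells D augmented in root position.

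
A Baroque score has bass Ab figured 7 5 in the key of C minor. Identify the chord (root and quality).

The figures 7 5 indicate a seventh chord in root position.
In root position the bass is the root, so the root is Ab.
The chord tones are Ab, C, Eb, G, giving Ab major seventh.

Ab major seventh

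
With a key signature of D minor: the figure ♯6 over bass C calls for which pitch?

A#

Counting 5 letter steps above C lands on A; in D minor, that letter is A.
The #6 figure raises it a semitone, giving A#.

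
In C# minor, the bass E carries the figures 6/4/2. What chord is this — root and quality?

F# minor seventh

The figures 6/4/2 indicate a seventh chord in third inversion.
In third inversion the root lies a second above the bass: a second above E in C# minor is F#.
The chord tones are E, F#, A, C#, giving F# minor seventh.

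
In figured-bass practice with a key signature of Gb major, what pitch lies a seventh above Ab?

Gb

Counting 6 letter steps above Ab lands on G; in Gb major, that letter is Gb.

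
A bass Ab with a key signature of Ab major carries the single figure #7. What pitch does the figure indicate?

Counting 6 letter steps above Ab lands on G; in Ab major, that letter is G.
The #7 figure raises it a semitone, giving G#.

G#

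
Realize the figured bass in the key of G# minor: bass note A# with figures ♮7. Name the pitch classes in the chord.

The written figures ♮7 are shorthand for 7/5/3: the 5/3 are implied.
A third above A# in this key is C#.
A fifth above A# in this key is E.
A seventh above A# in this key is G#, made natural (G) by the ♮ figure.
Together with the bass A#, this spells A# diminished seventh in root position.

A#, C#, E, G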